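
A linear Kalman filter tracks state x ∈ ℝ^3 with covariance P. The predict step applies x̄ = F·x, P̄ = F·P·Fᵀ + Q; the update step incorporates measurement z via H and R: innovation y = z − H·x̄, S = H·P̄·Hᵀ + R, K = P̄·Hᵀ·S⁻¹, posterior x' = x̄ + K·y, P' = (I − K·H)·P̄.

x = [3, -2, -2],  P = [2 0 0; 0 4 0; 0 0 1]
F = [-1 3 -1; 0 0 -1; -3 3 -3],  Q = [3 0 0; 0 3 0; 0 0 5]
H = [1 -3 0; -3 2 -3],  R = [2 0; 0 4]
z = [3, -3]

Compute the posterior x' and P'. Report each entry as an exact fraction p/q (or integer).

x' = [115642/70119, -21727/70119, -955/1113]
P' = [275686/70119 88472/70119 -3238/1113; 88472/70119 43144/70119 -884/1113; -3238/1113 -884/1113 142/53]

x̄ = F·x = [-7, 2, -9]
P̄ = F·P·Fᵀ + Q = [42 1 45; 1 4 3; 45 3 68]
y = z − H·x̄ = [16, -55]
S = H·P̄·Hᵀ + R = [74 -247; -247 1772]
K = P̄·Hᵀ·S⁻¹ = [5135/70119 -9533/70119; -20480/70119 -3013/70119; -293/1113 -250/1113]
x' = x̄ + K·y = [115642/70119, -21727/70119, -955/1113]
P' = (I − K·H)·P̄ = [275686/70119 88472/70119 -3238/1113; 88472/70119 43144/70119 -884/1113; -3238/1113 -884/1113 142/53]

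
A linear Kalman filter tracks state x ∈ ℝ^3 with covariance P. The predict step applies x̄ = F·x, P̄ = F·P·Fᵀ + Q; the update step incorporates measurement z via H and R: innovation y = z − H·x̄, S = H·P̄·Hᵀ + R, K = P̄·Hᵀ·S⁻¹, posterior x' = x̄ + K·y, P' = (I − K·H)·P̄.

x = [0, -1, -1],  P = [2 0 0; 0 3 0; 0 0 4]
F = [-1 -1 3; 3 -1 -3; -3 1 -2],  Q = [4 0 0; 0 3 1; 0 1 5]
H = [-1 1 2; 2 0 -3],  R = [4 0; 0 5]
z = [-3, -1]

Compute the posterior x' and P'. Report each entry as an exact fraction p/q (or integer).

x̄ = F·x = [-2, 4, 1]
P̄ = F·P·Fᵀ + Q = [45 -39 -21; -39 60 4; -21 4 42]
y = z − H·x̄ = [-11, 6]
S = H·P̄·Hᵀ + R = [455 -579; -579 815]
K = P̄·Hᵀ·S⁻¹ = [-14103/35584 -3339/35584; 35095/35584 21003/35584; -8437/35584 -13329/35584]
x' = x̄ + K·y = [63931/35584, -117691/35584, 48417/35584]
P' = (I − K·H)·P̄ = [335169/35584 -179265/35584 229011/35584; -179265/35584 270145/35584 -154515/35584; 229011/35584 -154515/35584 174889/35584]

x' = [63931/35584, -117691/35584, 48417/35584]
P' = [335169/35584 -179265/35584 229011/35584; -179265/35584 270145/35584 -154515/35584; 229011/35584 -154515/35584 174889/35584]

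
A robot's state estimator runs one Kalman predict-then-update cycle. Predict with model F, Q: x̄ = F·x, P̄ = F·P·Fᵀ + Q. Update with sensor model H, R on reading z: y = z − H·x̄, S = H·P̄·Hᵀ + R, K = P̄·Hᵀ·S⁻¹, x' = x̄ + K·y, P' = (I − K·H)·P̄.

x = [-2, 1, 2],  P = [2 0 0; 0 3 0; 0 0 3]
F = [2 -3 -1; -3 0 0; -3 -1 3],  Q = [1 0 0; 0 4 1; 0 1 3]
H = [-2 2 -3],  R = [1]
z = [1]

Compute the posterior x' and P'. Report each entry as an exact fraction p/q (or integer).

x̄ = F·x = [-9, 6, 11]
P̄ = F·P·Fᵀ + Q = [39 -12 -12; -12 22 19; -12 19 51]
y = z − H·x̄ = [4]
S = H·P̄·Hᵀ + R = [428]
K = P̄·Hᵀ·S⁻¹ = [-33/214; 11/428; -91/428]
x' = x̄ + K·y = [-1029/107, 653/107, 1086/107]
P' = (I − K·H)·P̄ = [3084/107 -2205/214 -5571/214; -2205/214 9295/428 9133/428; -5571/214 9133/428 13547/428]

x' = [-1029/107, 653/107, 1086/107]
P' = [3084/107 -2205/214 -5571/214; -2205/214 9295/428 9133/428; -5571/214 9133/428 13547/428]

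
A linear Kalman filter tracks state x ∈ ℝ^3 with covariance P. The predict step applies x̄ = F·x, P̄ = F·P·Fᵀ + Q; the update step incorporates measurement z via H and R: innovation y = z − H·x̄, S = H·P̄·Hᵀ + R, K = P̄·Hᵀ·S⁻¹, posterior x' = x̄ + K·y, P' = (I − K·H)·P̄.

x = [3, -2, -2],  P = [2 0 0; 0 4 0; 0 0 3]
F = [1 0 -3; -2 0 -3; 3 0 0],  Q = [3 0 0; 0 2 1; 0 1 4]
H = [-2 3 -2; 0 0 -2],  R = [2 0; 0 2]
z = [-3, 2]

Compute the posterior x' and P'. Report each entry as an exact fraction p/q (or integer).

x' = [24406/4633, 9821/4633, -3020/4633]
P' = [128243/4633 87402/4633 2107/4633; 87402/4633 61398/4633 2738/4633; 2107/4633 2738/4633 2089/4633]

x̄ = F·x = [9, 0, 9]
P̄ = F·P·Fᵀ + Q = [32 23 6; 23 37 -11; 6 -11 22]
y = z − H·x̄ = [33, 20]
S = H·P̄·Hᵀ + R = [455 178; 178 90]
K = P̄·Hᵀ·S⁻¹ = [753/4633 -2107/4633; 1957/4633 -2738/4633; -89/4633 -2089/4633]
x' = x̄ + K·y = [24406/4633, 9821/4633, -3020/4633]
P' = (I − K·H)·P̄ = [128243/4633 87402/4633 2107/4633; 87402/4633 61398/4633 2738/4633; 2107/4633 2738/4633 2089/4633]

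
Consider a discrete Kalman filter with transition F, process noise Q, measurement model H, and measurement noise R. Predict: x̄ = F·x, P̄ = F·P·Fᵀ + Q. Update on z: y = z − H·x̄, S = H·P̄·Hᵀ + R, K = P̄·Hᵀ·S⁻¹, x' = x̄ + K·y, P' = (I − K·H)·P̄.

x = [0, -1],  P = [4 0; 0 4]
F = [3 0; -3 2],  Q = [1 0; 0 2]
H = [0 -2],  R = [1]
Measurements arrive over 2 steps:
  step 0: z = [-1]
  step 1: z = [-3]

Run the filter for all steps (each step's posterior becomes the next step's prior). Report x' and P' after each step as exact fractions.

step 0: x̄ = F·x = [0, -2]
step 0: P̄ = F·P·Fᵀ + Q = [37 -36; -36 54]
step 0: y = z − H·x̄ = [-5]
step 0: S = H·P̄·Hᵀ + R = [217]
step 0: K = P̄·Hᵀ·S⁻¹ = [72/217; -108/217]
step 0: x' = x̄ + K·y = [-360/217, 106/217]
step 0: P' = (I − K·H)·P̄ = [2845/217 -36/217; -36/217 54/217]
step 1: x̄ = F·x = [-1080/217, 1292/217]
step 1: P̄ = F·P·Fᵀ + Q = [25822/217 -25821/217; -25821/217 26687/217]
step 1: y = z − H·x̄ = [1933/217]
step 1: S = H·P̄·Hᵀ + R = [106965/217]
step 1: K = P̄·Hᵀ·S⁻¹ = [5738/11885; -53374/106965]
step 1: x' = x̄ + K·y = [-8038/11885, 161414/106965]
step 1: P' = (I − K·H)·P̄ = [48722/11885 -2869/11885; -2869/11885 26687/106965]

step 0: x' = [-360/217, 106/217], P' = [2845/217 -36/217; -36/217 54/217]
step 1: x' = [-8038/11885, 161414/106965], P' = [48722/11885 -2869/11885; -2869/11885 26687/106965]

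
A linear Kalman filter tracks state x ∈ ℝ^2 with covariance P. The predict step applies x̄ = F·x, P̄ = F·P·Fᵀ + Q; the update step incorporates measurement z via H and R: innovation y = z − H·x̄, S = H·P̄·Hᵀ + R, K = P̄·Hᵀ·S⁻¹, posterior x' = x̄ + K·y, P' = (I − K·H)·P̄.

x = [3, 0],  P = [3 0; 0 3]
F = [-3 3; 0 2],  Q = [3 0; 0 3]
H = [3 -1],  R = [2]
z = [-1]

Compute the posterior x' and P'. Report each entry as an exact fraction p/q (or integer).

x̄ = F·x = [-9, 0]
P̄ = F·P·Fᵀ + Q = [57 18; 18 15]
y = z − H·x̄ = [26]
S = H·P̄·Hᵀ + R = [422]
K = P̄·Hᵀ·S⁻¹ = [153/422; 39/422]
x' = x̄ + K·y = [90/211, 507/211]
P' = (I − K·H)·P̄ = [645/422 1629/422; 1629/422 4809/422]

x' = [90/211, 507/211]
P' = [645/422 1629/422; 1629/422 4809/422]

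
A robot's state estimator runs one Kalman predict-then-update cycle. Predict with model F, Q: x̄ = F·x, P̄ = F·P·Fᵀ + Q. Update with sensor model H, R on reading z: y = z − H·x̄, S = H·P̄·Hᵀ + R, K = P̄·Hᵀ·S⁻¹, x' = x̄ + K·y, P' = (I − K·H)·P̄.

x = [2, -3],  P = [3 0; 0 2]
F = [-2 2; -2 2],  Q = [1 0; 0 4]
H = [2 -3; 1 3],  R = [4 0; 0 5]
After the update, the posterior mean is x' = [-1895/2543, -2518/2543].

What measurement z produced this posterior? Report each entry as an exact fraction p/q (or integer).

x̄ = F·x = [-10, -10]
P̄ = F·P·Fᵀ + Q = [21 20; 20 24]
S = H·P̄·Hᵀ + R = [64 -114; -114 362]
K = P̄·Hᵀ·S⁻¹ = [1359/5086 783/2543; -274/2543 560/2543]
x' − x̄ = [23535/2543, 22912/2543] = K·y
y = (KᵀK)⁻¹·Kᵀ·(x' − x̄) = [-8, 37]
z = y + H·x̄ = [-8, 37] + [10, -40] = [2, -3]

z = [2, -3]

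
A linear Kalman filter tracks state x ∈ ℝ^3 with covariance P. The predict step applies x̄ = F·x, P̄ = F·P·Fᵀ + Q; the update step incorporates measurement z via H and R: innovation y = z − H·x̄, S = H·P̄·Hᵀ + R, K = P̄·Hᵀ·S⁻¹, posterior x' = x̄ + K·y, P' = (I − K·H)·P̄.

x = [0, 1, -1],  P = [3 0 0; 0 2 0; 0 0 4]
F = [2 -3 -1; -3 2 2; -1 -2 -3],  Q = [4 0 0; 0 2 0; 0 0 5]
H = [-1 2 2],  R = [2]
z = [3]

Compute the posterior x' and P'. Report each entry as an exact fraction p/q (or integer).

x' = [-317/178, -49/178, 79/89]
P' = [1861/89 -1471/89 2382/89; -1471/89 2316/89 -3027/89; 2382/89 -3027/89 4228/89]

x̄ = F·x = [-2, 0, 1]
P̄ = F·P·Fᵀ + Q = [38 -38 18; -38 53 -23; 18 -23 52]
y = z − H·x̄ = [-1]
S = H·P̄·Hᵀ + R = [356]
K = P̄·Hᵀ·S⁻¹ = [-39/178; 49/178; 10/89]
x' = x̄ + K·y = [-317/178, -49/178, 79/89]
P' = (I − K·H)·P̄ = [1861/89 -1471/89 2382/89; -1471/89 2316/89 -3027/89; 2382/89 -3027/89 4228/89]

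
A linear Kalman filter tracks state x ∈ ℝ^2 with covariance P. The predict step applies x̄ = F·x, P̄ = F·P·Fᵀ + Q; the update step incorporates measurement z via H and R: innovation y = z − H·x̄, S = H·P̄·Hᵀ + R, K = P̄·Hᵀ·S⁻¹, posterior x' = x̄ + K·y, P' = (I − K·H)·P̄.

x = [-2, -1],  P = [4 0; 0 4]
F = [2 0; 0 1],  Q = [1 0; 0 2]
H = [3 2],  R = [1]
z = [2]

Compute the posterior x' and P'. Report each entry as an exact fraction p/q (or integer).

x' = [52/89, 7/89]
P' = [425/178 -306/89; -306/89 462/89]

x̄ = F·x = [-4, -1]
P̄ = F·P·Fᵀ + Q = [17 0; 0 6]
y = z − H·x̄ = [16]
S = H·P̄·Hᵀ + R = [178]
K = P̄·Hᵀ·S⁻¹ = [51/178; 6/89]
x' = x̄ + K·y = [52/89, 7/89]
P' = (I − K·H)·P̄ = [425/178 -306/89; -306/89 462/89]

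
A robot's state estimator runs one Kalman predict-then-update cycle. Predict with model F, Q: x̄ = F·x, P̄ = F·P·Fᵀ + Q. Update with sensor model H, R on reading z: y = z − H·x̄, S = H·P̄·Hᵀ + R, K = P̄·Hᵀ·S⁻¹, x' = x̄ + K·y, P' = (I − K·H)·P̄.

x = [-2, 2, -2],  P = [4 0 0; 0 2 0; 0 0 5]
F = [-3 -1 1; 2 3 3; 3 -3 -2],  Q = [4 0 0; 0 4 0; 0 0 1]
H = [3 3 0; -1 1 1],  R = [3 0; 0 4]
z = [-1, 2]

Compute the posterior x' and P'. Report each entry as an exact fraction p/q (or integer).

x' = [-260706/79219, 233400/79219, -355492/79219]
P' = [307529/79219 -301713/79219 497186/79219; -301713/79219 322213/79219 -511982/79219; 497186/79219 -511982/79219 1097228/79219]

x̄ = F·x = [2, -4, -8]
P̄ = F·P·Fᵀ + Q = [47 -15 -40; -15 83 -24; -40 -24 75]
y = z − H·x̄ = [5, 16]
S = H·P̄·Hᵀ + R = [903 -84; -84 271]
K = P̄·Hᵀ·S⁻¹ = [5816/79219 -4002/11317; 20500/79219 3998/11317; -14796/79219 3145/11317]
x' = x̄ + K·y = [-260706/79219, 233400/79219, -355492/79219]
P' = (I − K·H)·P̄ = [307529/79219 -301713/79219 497186/79219; -301713/79219 322213/79219 -511982/79219; 497186/79219 -511982/79219 1097228/79219]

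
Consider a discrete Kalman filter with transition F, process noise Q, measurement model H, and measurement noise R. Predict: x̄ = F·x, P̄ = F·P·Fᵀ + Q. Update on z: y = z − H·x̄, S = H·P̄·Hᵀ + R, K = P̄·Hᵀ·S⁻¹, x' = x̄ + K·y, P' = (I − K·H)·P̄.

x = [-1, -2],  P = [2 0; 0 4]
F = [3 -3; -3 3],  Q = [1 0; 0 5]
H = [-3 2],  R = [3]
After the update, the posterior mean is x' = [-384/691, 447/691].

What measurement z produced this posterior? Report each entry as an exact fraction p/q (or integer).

x̄ = F·x = [3, -3]
P̄ = F·P·Fᵀ + Q = [55 -54; -54 59]
S = H·P̄·Hᵀ + R = [1382]
K = P̄·Hᵀ·S⁻¹ = [-273/1382; 140/691]
x' − x̄ = [-2457/691, 2520/691] = K·y
y = (KᵀK)⁻¹·Kᵀ·(x' − x̄) = [18]
z = y + H·x̄ = [18] + [-15] = [3]

z = [3]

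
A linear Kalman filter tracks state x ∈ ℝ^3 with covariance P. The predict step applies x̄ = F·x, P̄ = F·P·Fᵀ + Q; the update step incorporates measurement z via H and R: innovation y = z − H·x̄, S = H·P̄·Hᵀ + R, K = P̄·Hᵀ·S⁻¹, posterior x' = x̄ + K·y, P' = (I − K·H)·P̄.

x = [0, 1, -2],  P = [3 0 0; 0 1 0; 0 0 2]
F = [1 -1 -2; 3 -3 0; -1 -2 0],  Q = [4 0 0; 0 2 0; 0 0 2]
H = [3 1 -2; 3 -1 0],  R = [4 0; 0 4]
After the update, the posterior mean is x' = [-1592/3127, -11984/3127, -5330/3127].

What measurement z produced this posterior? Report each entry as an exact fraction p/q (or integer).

z = [-2, 2]

x̄ = F·x = [3, -3, -2]
P̄ = F·P·Fᵀ + Q = [16 12 -1; 12 38 -3; -1 -3 9]
S = H·P̄·Hᵀ + R = [318 106; 106 114]
K = P̄·Hᵀ·S⁻¹ = [813/6254 23/118; 2333/6254 -43/118; -342/3127 6/59]
x' − x̄ = [-10973/3127, -2603/3127, 924/3127] = K·y
y = (KᵀK)⁻¹·Kᵀ·(x' − x̄) = [-12, -10]
z = y + H·x̄ = [-12, -10] + [10, 12] = [-2, 2]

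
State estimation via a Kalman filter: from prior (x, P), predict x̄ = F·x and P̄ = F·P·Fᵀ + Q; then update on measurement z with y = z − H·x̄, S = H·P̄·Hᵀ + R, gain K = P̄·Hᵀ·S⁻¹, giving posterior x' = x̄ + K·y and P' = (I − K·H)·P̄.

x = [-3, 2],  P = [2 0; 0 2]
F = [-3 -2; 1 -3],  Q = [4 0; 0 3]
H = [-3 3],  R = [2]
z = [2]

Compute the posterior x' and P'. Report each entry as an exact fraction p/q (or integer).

x̄ = F·x = [5, -9]
P̄ = F·P·Fᵀ + Q = [30 6; 6 23]
y = z − H·x̄ = [44]
S = H·P̄·Hᵀ + R = [371]
K = P̄·Hᵀ·S⁻¹ = [-72/371; 51/371]
x' = x̄ + K·y = [-1313/371, -1095/371]
P' = (I − K·H)·P̄ = [5946/371 5898/371; 5898/371 5932/371]

x' = [-1313/371, -1095/371]
P' = [5946/371 5898/371; 5898/371 5932/371]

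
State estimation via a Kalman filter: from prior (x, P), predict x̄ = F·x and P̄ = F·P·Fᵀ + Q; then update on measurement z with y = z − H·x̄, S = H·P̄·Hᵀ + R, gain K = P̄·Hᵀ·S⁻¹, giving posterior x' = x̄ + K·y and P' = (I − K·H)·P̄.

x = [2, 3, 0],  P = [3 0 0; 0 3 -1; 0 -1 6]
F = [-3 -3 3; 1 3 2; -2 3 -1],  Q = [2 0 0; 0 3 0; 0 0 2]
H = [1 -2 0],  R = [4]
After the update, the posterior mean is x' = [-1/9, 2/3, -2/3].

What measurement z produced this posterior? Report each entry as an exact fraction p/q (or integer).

z = [-1]

x̄ = F·x = [-15, 11, 5]
P̄ = F·P·Fᵀ + Q = [128 -3 -39; -3 45 6; -39 6 53]
S = H·P̄·Hᵀ + R = [324]
K = P̄·Hᵀ·S⁻¹ = [67/162; -31/108; -17/108]
x' − x̄ = [134/9, -31/3, -17/3] = K·y
y = (KᵀK)⁻¹·Kᵀ·(x' − x̄) = [36]
z = y + H·x̄ = [36] + [-37] = [-1]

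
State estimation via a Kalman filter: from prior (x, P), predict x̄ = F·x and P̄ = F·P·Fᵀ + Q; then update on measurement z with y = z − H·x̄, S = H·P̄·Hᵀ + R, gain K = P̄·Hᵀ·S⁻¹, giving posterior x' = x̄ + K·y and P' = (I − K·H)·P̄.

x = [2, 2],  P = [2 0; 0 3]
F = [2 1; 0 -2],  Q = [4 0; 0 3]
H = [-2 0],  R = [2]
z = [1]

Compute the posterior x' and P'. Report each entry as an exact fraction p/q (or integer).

x' = [-9/31, -46/31]
P' = [15/31 -6/31; -6/31 393/31]

x̄ = F·x = [6, -4]
P̄ = F·P·Fᵀ + Q = [15 -6; -6 15]
y = z − H·x̄ = [13]
S = H·P̄·Hᵀ + R = [62]
K = P̄·Hᵀ·S⁻¹ = [-15/31; 6/31]
x' = x̄ + K·y = [-9/31, -46/31]
P' = (I − K·H)·P̄ = [15/31 -6/31; -6/31 393/31]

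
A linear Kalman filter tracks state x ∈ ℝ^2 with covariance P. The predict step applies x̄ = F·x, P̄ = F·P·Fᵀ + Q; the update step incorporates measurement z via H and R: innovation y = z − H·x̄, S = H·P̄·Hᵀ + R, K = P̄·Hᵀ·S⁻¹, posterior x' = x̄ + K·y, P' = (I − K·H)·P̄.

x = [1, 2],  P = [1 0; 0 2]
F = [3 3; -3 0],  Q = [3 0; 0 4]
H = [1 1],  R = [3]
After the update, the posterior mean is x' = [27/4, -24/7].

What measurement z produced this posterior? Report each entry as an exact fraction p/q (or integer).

z = [3]

x̄ = F·x = [9, -3]
P̄ = F·P·Fᵀ + Q = [30 -9; -9 13]
S = H·P̄·Hᵀ + R = [28]
K = P̄·Hᵀ·S⁻¹ = [3/4; 1/7]
x' − x̄ = [-9/4, -3/7] = K·y
y = (KᵀK)⁻¹·Kᵀ·(x' − x̄) = [-3]
z = y + H·x̄ = [-3] + [6] = [3]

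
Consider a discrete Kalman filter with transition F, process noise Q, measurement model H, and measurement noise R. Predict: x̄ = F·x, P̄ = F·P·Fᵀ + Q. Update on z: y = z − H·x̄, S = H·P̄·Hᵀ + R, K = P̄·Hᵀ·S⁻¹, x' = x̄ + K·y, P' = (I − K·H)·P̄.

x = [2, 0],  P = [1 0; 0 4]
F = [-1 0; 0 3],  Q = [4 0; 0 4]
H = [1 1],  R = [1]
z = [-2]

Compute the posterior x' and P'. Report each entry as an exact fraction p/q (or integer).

x̄ = F·x = [-2, 0]
P̄ = F·P·Fᵀ + Q = [5 0; 0 40]
y = z − H·x̄ = [0]
S = H·P̄·Hᵀ + R = [46]
K = P̄·Hᵀ·S⁻¹ = [5/46; 20/23]
x' = x̄ + K·y = [-2, 0]
P' = (I − K·H)·P̄ = [205/46 -100/23; -100/23 120/23]

x' = [-2, 0]
P' = [205/46 -100/23; -100/23 120/23]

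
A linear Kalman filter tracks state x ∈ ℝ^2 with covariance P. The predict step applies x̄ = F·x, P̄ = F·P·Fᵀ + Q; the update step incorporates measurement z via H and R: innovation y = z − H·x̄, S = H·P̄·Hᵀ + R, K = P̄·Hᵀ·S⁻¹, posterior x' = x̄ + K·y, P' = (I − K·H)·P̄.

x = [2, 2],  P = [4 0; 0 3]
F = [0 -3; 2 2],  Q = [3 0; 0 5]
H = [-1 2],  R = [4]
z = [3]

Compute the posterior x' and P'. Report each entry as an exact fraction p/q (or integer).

x' = [-87/119, 22/17]
P' = [1392/119 90/17; 90/17 57/17]

x̄ = F·x = [-6, 8]
P̄ = F·P·Fᵀ + Q = [30 -18; -18 33]
y = z − H·x̄ = [-19]
S = H·P̄·Hᵀ + R = [238]
K = P̄·Hᵀ·S⁻¹ = [-33/119; 6/17]
x' = x̄ + K·y = [-87/119, 22/17]
P' = (I − K·H)·P̄ = [1392/119 90/17; 90/17 57/17]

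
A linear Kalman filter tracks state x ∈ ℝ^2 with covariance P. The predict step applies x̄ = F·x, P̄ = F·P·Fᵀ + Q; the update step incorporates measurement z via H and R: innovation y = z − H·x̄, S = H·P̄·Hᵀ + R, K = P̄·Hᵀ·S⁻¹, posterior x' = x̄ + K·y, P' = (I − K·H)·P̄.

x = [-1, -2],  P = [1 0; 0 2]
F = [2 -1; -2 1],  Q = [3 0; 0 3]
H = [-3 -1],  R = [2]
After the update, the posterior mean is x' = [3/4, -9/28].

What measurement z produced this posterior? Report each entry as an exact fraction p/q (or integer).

z = [-2]

x̄ = F·x = [0, 0]
P̄ = F·P·Fᵀ + Q = [9 -6; -6 9]
S = H·P̄·Hᵀ + R = [56]
K = P̄·Hᵀ·S⁻¹ = [-3/8; 9/56]
x' − x̄ = [3/4, -9/28] = K·y
y = (KᵀK)⁻¹·Kᵀ·(x' − x̄) = [-2]
z = y + H·x̄ = [-2] + [0] = [-2]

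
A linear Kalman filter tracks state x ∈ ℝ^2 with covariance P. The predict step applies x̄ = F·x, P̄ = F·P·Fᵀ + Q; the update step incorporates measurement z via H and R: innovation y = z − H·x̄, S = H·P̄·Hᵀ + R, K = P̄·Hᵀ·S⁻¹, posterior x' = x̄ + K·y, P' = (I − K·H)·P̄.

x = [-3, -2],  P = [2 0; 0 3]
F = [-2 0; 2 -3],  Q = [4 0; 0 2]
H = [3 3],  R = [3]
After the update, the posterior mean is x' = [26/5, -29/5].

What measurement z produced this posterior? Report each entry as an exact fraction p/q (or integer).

z = [-2]

x̄ = F·x = [6, 0]
P̄ = F·P·Fᵀ + Q = [12 -8; -8 37]
S = H·P̄·Hᵀ + R = [300]
K = P̄·Hᵀ·S⁻¹ = [1/25; 29/100]
x' − x̄ = [-4/5, -29/5] = K·y
y = (KᵀK)⁻¹·Kᵀ·(x' − x̄) = [-20]
z = y + H·x̄ = [-20] + [18] = [-2]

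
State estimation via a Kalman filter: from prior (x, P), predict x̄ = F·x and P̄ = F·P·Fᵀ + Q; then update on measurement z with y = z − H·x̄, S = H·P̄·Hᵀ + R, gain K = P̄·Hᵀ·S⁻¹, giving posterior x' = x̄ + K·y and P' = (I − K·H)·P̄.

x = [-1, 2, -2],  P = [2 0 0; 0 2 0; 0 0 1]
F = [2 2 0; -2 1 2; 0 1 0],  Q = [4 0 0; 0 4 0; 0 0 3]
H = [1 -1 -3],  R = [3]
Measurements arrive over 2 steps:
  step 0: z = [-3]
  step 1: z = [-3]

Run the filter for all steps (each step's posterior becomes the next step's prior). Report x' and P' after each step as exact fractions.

step 0: x' = [88/41, -14/41, 151/82], P' = [748/41 4/41 242/41; 4/41 346/41 -100/41; 242/41 -100/41 241/82]
step 1: x' = [8/37, 233/111, 113/333], P' = [5247/74 -879/148 7465/296; -879/148 2071/296 -7027/1776; 7465/296 -7027/1776 104479/10656]

step 0: x̄ = F·x = [2, 0, 2]
step 0: P̄ = F·P·Fᵀ + Q = [20 -4 4; -4 18 2; 4 2 5]
step 0: y = z − H·x̄ = [1]
step 0: S = H·P̄·Hᵀ + R = [82]
step 0: K = P̄·Hᵀ·S⁻¹ = [6/41; -14/41; -13/82]
step 0: x' = x̄ + K·y = [88/41, -14/41, 151/82]
step 0: P' = (I − K·H)·P̄ = [748/41 4/41 242/41; 4/41 346/41 -100/41; 242/41 -100/41 241/82]
step 1: x̄ = F·x = [148/41, -39/41, -14/41]
step 1: P̄ = F·P·Fᵀ + Q = [4572/41 -1740/41 700/41; -1740/41 1632/41 138/41; 700/41 138/41 469/41]
step 1: y = z − H·x̄ = [-352/41]
step 1: S = H·P̄·Hᵀ + R = [10656/41]
step 1: K = P̄·Hᵀ·S⁻¹ = [117/296; -631/1776; -845/10656]
step 1: x' = x̄ + K·y = [8/37, 233/111, 113/333]
step 1: P' = (I − K·H)·P̄ = [5247/74 -879/148 7465/296; -879/148 2071/296 -7027/1776; 7465/296 -7027/1776 104479/10656]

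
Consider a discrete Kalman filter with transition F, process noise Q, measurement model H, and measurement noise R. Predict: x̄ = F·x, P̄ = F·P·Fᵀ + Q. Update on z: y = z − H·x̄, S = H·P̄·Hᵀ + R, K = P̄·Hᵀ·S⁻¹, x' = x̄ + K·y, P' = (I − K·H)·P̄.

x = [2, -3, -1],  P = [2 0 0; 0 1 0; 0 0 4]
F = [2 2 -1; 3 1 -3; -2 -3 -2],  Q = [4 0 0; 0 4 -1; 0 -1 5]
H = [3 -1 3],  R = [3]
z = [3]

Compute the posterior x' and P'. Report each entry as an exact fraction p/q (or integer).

x̄ = F·x = [-1, 6, 7]
P̄ = F·P·Fᵀ + Q = [20 26 -6; 26 59 8; -6 8 38]
y = z − H·x̄ = [-9]
S = H·P̄·Hᵀ + R = [272]
K = P̄·Hᵀ·S⁻¹ = [1/17; 43/272; 11/34]
x' = x̄ + K·y = [-26/17, 1245/272, 139/34]
P' = (I − K·H)·P̄ = [324/17 399/17 -190/17; 399/17 14199/272 -201/34; -190/17 -201/34 162/17]

x' = [-26/17, 1245/272, 139/34]
P' = [324/17 399/17 -190/17; 399/17 14199/272 -201/34; -190/17 -201/34 162/17]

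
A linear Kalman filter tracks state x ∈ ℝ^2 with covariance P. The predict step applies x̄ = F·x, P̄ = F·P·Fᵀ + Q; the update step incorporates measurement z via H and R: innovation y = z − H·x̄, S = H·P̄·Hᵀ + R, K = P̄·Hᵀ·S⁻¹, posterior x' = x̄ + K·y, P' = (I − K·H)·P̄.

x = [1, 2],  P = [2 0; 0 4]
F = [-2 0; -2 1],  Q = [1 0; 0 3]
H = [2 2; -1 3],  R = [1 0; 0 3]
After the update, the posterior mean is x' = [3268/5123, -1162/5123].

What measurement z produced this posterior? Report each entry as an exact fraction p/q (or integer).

x̄ = F·x = [-2, 0]
P̄ = F·P·Fᵀ + Q = [9 8; 8 15]
S = H·P̄·Hᵀ + R = [161 104; 104 99]
K = P̄·Hᵀ·S⁻¹ = [1806/5123 -1121/5123; 706/5123 1173/5123]
x' − x̄ = [13514/5123, -1162/5123] = K·y
y = (KᵀK)⁻¹·Kᵀ·(x' − x̄) = [5, -4]
z = y + H·x̄ = [5, -4] + [-4, 2] = [1, -2]

z = [1, -2]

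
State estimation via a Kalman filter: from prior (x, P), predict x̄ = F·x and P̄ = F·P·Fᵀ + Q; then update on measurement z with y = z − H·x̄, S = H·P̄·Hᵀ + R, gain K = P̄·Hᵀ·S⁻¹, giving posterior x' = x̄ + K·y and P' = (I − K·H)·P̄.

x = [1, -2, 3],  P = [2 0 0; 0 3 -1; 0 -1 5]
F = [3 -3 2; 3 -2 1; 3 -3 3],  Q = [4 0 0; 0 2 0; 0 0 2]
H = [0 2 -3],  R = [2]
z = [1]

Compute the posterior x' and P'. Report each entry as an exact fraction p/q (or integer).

x̄ = F·x = [15, 10, 18]
P̄ = F·P·Fᵀ + Q = [81 53 90; 53 41 60; 90 60 110]
y = z − H·x̄ = [35]
S = H·P̄·Hᵀ + R = [436]
K = P̄·Hᵀ·S⁻¹ = [-41/109; -49/218; -105/218]
x' = x̄ + K·y = [200/109, 465/218, 249/218]
P' = (I − K·H)·P̄ = [2105/109 1759/109 1200/109; 1759/109 2068/109 1395/109; 1200/109 1395/109 965/109]

x' = [200/109, 465/218, 249/218]
P' = [2105/109 1759/109 1200/109; 1759/109 2068/109 1395/109; 1200/109 1395/109 965/109]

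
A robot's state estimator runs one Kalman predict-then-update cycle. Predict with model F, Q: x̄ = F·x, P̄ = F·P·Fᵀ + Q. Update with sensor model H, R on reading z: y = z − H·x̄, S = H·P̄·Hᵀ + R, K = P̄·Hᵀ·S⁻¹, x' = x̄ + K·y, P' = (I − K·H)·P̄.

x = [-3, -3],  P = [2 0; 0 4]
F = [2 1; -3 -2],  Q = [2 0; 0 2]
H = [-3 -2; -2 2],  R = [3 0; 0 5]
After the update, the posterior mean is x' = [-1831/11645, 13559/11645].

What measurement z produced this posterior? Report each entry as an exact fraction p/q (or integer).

z = [-2, 2]

x̄ = F·x = [-9, 15]
P̄ = F·P·Fᵀ + Q = [14 -20; -20 36]
S = H·P̄·Hᵀ + R = [33 -20; -20 365]
K = P̄·Hᵀ·S⁻¹ = [-418/2329 -2284/11645; -428/2329 3456/11645]
x' − x̄ = [102974/11645, -161116/11645] = K·y
y = (KᵀK)⁻¹·Kᵀ·(x' − x̄) = [1, -46]
z = y + H·x̄ = [1, -46] + [-3, 48] = [-2, 2]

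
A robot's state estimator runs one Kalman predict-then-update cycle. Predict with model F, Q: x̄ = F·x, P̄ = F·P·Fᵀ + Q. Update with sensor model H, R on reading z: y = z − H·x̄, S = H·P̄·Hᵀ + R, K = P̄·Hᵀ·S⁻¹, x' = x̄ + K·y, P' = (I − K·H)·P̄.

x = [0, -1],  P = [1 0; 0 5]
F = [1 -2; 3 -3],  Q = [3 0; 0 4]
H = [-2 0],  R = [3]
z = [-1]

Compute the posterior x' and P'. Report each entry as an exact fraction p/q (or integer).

x' = [6/11, 1]
P' = [8/11 1; 1 14]

x̄ = F·x = [2, 3]
P̄ = F·P·Fᵀ + Q = [24 33; 33 58]
y = z − H·x̄ = [3]
S = H·P̄·Hᵀ + R = [99]
K = P̄·Hᵀ·S⁻¹ = [-16/33; -2/3]
x' = x̄ + K·y = [6/11, 1]
P' = (I − K·H)·P̄ = [8/11 1; 1 14]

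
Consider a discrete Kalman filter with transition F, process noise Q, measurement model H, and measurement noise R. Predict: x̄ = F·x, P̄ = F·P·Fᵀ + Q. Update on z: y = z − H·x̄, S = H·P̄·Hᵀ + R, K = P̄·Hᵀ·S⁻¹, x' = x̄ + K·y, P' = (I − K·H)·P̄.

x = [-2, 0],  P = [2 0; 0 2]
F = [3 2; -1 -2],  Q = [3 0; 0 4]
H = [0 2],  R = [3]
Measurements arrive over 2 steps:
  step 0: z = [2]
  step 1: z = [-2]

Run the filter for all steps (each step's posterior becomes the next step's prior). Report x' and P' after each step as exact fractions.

step 0: x' = [-298/59, 62/59], P' = [927/59 -42/59; -42/59 42/59]
step 1: x' = [-21746/4829, -4130/4829], P' = [206940/4829 -7839/4829; -7839/4829 3489/4829]

step 0: x̄ = F·x = [-6, 2]
step 0: P̄ = F·P·Fᵀ + Q = [29 -14; -14 14]
step 0: y = z − H·x̄ = [-2]
step 0: S = H·P̄·Hᵀ + R = [59]
step 0: K = P̄·Hᵀ·S⁻¹ = [-28/59; 28/59]
step 0: x' = x̄ + K·y = [-298/59, 62/59]
step 0: P' = (I − K·H)·P̄ = [927/59 -42/59; -42/59 42/59]
step 1: x̄ = F·x = [-770/59, 174/59]
step 1: P̄ = F·P·Fᵀ + Q = [8184/59 -2613/59; -2613/59 1163/59]
step 1: y = z − H·x̄ = [-466/59]
step 1: S = H·P̄·Hᵀ + R = [4829/59]
step 1: K = P̄·Hᵀ·S⁻¹ = [-5226/4829; 2326/4829]
step 1: x' = x̄ + K·y = [-21746/4829, -4130/4829]
step 1: P' = (I − K·H)·P̄ = [206940/4829 -7839/4829; -7839/4829 3489/4829]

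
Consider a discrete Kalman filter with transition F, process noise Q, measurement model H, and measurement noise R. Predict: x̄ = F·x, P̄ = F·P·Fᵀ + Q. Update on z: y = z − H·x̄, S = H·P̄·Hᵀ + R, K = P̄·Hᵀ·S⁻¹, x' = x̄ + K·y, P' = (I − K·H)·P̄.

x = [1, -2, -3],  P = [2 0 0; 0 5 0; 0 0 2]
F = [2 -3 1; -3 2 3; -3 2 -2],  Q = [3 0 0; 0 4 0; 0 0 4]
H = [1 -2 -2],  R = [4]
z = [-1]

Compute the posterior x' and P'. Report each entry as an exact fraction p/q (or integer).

x' = [-615/173, -4144/519, 1147/173]
P' = [1820/173 1468/173 -632/173; 1468/173 9508/519 -2366/173; -632/173 -2366/173 2116/173]

x̄ = F·x = [5, -16, -1]
P̄ = F·P·Fᵀ + Q = [58 -36 -46; -36 60 26; -46 26 50]
y = z − H·x̄ = [-40]
S = H·P̄·Hᵀ + R = [1038]
K = P̄·Hᵀ·S⁻¹ = [37/173; -104/519; -33/173]
x' = x̄ + K·y = [-615/173, -4144/519, 1147/173]
P' = (I − K·H)·P̄ = [1820/173 1468/173 -632/173; 1468/173 9508/519 -2366/173; -632/173 -2366/173 2116/173]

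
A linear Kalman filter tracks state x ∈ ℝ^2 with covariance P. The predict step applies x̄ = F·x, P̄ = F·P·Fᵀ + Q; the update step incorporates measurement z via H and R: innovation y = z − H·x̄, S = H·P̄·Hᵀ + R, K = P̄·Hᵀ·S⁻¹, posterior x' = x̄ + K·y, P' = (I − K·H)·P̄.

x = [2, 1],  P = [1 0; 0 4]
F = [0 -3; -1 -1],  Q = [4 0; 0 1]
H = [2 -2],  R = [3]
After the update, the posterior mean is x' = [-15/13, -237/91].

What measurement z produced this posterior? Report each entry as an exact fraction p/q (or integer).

x̄ = F·x = [-3, -3]
P̄ = F·P·Fᵀ + Q = [40 12; 12 6]
S = H·P̄·Hᵀ + R = [91]
K = P̄·Hᵀ·S⁻¹ = [8/13; 12/91]
x' − x̄ = [24/13, 36/91] = K·y
y = (KᵀK)⁻¹·Kᵀ·(x' − x̄) = [3]
z = y + H·x̄ = [3] + [0] = [3]

z = [3]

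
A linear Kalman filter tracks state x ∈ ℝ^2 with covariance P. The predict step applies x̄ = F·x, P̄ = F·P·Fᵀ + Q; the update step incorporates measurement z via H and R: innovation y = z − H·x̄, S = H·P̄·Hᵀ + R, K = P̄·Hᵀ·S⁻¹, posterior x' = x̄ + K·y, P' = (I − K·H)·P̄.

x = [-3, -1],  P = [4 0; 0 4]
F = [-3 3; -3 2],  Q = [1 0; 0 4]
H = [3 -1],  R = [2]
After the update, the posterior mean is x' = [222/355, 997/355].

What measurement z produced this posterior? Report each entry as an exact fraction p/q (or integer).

x̄ = F·x = [6, 7]
P̄ = F·P·Fᵀ + Q = [73 60; 60 56]
S = H·P̄·Hᵀ + R = [355]
K = P̄·Hᵀ·S⁻¹ = [159/355; 124/355]
x' − x̄ = [-1908/355, -1488/355] = K·y
y = (KᵀK)⁻¹·Kᵀ·(x' − x̄) = [-12]
z = y + H·x̄ = [-12] + [11] = [-1]

z = [-1]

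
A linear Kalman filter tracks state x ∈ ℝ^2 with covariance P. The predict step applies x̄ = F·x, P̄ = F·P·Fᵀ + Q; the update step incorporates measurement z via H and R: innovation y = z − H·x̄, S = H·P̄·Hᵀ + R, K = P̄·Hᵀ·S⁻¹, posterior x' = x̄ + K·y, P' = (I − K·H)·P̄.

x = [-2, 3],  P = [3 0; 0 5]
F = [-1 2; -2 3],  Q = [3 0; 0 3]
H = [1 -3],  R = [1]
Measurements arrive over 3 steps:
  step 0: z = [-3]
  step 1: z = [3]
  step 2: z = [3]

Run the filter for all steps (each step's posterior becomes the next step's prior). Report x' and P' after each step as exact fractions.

step 0: x̄ = F·x = [8, 13]
step 0: P̄ = F·P·Fᵀ + Q = [26 36; 36 60]
step 0: y = z − H·x̄ = [28]
step 0: S = H·P̄·Hᵀ + R = [351]
step 0: K = P̄·Hᵀ·S⁻¹ = [-82/351; -16/39]
step 0: x' = x̄ + K·y = [512/351, 59/39]
step 0: P' = (I − K·H)·P̄ = [2402/351 92/39; 92/39 12/13]
step 1: x̄ = F·x = [550/351, 569/351]
step 1: P̄ = F·P·Fᵀ + Q = [1439/351 952/351; 952/351 3641/351]
step 1: y = z − H·x̄ = [170/27]
step 1: S = H·P̄·Hᵀ + R = [2219/27]
step 1: K = P̄·Hᵀ·S⁻¹ = [-109/2219; -767/2219]
step 1: x' = x̄ + K·y = [36280/28847, -16017/28847]
step 1: P' = (I − K·H)·P̄ = [112544/28847 37987/28847; 37987/28847 15986/28847]
step 2: x̄ = F·x = [-68314/28847, -120611/28847]
step 2: P̄ = F·P·Fᵀ + Q = [111081/28847 55095/28847; 55095/28847 224747/28847]
step 2: y = z − H·x̄ = [-206978/28847]
step 2: S = H·P̄·Hᵀ + R = [1832081/28847]
step 2: K = P̄·Hᵀ·S⁻¹ = [-54204/1832081; -619146/1832081]
step 2: x' = x̄ + K·y = [-3949726/1832081, -3217649/1832081]
step 2: P' = (I − K·H)·P̄ = [6952935/1832081 2335713/1832081; 2335713/1832081 984953/1832081]

step 0: x' = [512/351, 59/39], P' = [2402/351 92/39; 92/39 12/13]
step 1: x' = [36280/28847, -16017/28847], P' = [112544/28847 37987/28847; 37987/28847 15986/28847]
step 2: x' = [-3949726/1832081, -3217649/1832081], P' = [6952935/1832081 2335713/1832081; 2335713/1832081 984953/1832081]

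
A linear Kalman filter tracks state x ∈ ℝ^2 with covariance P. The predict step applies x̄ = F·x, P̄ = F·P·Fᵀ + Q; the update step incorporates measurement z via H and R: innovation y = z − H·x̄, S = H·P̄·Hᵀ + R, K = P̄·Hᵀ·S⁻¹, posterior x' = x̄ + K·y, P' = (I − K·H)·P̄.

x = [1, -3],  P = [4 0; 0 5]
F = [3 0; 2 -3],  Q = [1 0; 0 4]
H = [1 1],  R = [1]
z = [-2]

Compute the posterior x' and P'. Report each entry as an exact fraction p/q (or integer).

x' = [-523/151, 237/151]
P' = [1866/151 -1805/151; -1805/151 1894/151]

x̄ = F·x = [3, 11]
P̄ = F·P·Fᵀ + Q = [37 24; 24 65]
y = z − H·x̄ = [-16]
S = H·P̄·Hᵀ + R = [151]
K = P̄·Hᵀ·S⁻¹ = [61/151; 89/151]
x' = x̄ + K·y = [-523/151, 237/151]
P' = (I − K·H)·P̄ = [1866/151 -1805/151; -1805/151 1894/151]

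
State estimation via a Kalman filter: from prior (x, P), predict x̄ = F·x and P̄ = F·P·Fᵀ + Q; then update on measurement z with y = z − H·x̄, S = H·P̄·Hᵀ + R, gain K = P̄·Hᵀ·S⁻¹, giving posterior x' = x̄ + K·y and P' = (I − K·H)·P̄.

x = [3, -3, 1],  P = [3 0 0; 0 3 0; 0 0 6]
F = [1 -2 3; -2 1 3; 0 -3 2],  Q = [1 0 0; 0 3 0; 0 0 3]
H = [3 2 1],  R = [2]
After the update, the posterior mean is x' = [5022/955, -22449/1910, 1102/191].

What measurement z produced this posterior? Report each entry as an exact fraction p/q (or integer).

x̄ = F·x = [12, -6, 11]
P̄ = F·P·Fᵀ + Q = [70 42 54; 42 72 27; 54 27 54]
S = H·P̄·Hᵀ + R = [1910]
K = P̄·Hᵀ·S⁻¹ = [174/955; 297/1910; 27/191]
x' − x̄ = [-6438/955, -10989/1910, -999/191] = K·y
y = (KᵀK)⁻¹·Kᵀ·(x' − x̄) = [-37]
z = y + H·x̄ = [-37] + [35] = [-2]

z = [-2]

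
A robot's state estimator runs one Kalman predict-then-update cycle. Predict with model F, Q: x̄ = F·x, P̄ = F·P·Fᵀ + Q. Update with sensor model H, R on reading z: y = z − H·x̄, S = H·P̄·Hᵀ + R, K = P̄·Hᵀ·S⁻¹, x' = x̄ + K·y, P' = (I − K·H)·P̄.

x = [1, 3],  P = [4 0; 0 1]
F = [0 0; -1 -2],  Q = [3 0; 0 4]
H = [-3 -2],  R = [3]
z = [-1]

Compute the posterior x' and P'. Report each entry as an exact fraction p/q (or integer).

x̄ = F·x = [0, -7]
P̄ = F·P·Fᵀ + Q = [3 0; 0 12]
y = z − H·x̄ = [-15]
S = H·P̄·Hᵀ + R = [78]
K = P̄·Hᵀ·S⁻¹ = [-3/26; -4/13]
x' = x̄ + K·y = [45/26, -31/13]
P' = (I − K·H)·P̄ = [51/26 -36/13; -36/13 60/13]

x' = [45/26, -31/13]
P' = [51/26 -36/13; -36/13 60/13]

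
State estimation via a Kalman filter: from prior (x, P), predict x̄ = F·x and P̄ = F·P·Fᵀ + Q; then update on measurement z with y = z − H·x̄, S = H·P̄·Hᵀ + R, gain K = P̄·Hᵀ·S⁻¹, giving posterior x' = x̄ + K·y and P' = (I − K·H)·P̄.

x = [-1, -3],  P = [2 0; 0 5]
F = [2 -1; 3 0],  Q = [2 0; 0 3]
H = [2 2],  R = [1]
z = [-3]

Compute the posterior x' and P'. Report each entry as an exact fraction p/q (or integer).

x̄ = F·x = [1, -3]
P̄ = F·P·Fᵀ + Q = [15 12; 12 21]
y = z − H·x̄ = [1]
S = H·P̄·Hᵀ + R = [241]
K = P̄·Hᵀ·S⁻¹ = [54/241; 66/241]
x' = x̄ + K·y = [295/241, -657/241]
P' = (I − K·H)·P̄ = [699/241 -672/241; -672/241 705/241]

x' = [295/241, -657/241]
P' = [699/241 -672/241; -672/241 705/241]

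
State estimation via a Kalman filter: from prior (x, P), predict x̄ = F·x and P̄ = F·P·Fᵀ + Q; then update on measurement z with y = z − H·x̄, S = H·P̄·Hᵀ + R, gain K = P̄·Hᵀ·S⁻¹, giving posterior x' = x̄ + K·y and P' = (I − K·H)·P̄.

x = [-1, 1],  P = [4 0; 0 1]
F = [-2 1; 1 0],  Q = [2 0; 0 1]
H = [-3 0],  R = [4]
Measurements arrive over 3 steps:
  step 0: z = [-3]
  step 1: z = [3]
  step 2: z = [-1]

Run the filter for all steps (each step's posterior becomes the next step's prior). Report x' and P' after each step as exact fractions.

step 0: x̄ = F·x = [3, -1]
step 0: P̄ = F·P·Fᵀ + Q = [19 -8; -8 5]
step 0: y = z − H·x̄ = [6]
step 0: S = H·P̄·Hᵀ + R = [175]
step 0: K = P̄·Hᵀ·S⁻¹ = [-57/175; 24/175]
step 0: x' = x̄ + K·y = [183/175, -31/175]
step 0: P' = (I − K·H)·P̄ = [76/175 -32/175; -32/175 299/175]
step 1: x̄ = F·x = [-397/175, 183/175]
step 1: P̄ = F·P·Fᵀ + Q = [1081/175 -184/175; -184/175 251/175]
step 1: y = z − H·x̄ = [-666/175]
step 1: S = H·P̄·Hᵀ + R = [10429/175]
step 1: K = P̄·Hᵀ·S⁻¹ = [-3243/10429; 552/10429]
step 1: x' = x̄ + K·y = [-11317/10429, 8805/10429]
step 1: P' = (I − K·H)·P̄ = [4324/10429 -736/10429; -736/10429 13217/10429]
step 2: x̄ = F·x = [31439/10429, -11317/10429]
step 2: P̄ = F·P·Fᵀ + Q = [54315/10429 -9384/10429; -9384/10429 14753/10429]
step 2: y = z − H·x̄ = [83888/10429]
step 2: S = H·P̄·Hᵀ + R = [530551/10429]
step 2: K = P̄·Hᵀ·S⁻¹ = [-162945/530551; 28152/530551]
step 2: x' = x̄ + K·y = [41243/75793, -49897/75793]
step 2: P' = (I − K·H)·P̄ = [217260/530551 -37536/530551; -37536/530551 674531/530551]

step 0: x' = [183/175, -31/175], P' = [76/175 -32/175; -32/175 299/175]
step 1: x' = [-11317/10429, 8805/10429], P' = [4324/10429 -736/10429; -736/10429 13217/10429]
step 2: x' = [41243/75793, -49897/75793], P' = [217260/530551 -37536/530551; -37536/530551 674531/530551]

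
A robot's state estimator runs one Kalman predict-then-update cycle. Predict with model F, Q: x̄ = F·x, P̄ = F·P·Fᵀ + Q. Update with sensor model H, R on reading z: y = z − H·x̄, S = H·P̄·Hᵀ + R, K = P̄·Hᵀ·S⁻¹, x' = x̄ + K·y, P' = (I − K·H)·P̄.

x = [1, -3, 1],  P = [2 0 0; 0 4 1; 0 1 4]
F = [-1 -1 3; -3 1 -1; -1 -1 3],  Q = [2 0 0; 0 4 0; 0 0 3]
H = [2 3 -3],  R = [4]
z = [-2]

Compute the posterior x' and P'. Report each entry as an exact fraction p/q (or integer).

x̄ = F·x = [5, -7, 5]
P̄ = F·P·Fᵀ + Q = [38 -6 36; -6 28 -6; 36 -6 39]
y = z − H·x̄ = [24]
S = H·P̄·Hᵀ + R = [363]
K = P̄·Hᵀ·S⁻¹ = [-50/363; 30/121; -21/121]
x' = x̄ + K·y = [205/121, -127/121, 101/121]
P' = (I − K·H)·P̄ = [11294/363 774/121 3306/121; 774/121 688/121 1164/121; 3306/121 1164/121 3396/121]

x' = [205/121, -127/121, 101/121]
P' = [11294/363 774/121 3306/121; 774/121 688/121 1164/121; 3306/121 1164/121 3396/121]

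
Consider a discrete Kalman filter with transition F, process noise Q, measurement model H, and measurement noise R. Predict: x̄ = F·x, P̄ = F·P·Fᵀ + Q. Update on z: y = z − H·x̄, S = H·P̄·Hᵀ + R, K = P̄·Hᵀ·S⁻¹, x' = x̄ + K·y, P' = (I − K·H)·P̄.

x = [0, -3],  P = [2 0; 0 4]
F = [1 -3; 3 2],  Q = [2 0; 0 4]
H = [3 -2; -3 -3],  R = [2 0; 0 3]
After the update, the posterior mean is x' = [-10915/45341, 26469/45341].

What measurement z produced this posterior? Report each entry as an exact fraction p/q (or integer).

z = [-2, -1]

x̄ = F·x = [9, -6]
P̄ = F·P·Fᵀ + Q = [40 -18; -18 38]
S = H·P̄·Hᵀ + R = [730 -78; -78 381]
K = P̄·Hᵀ·S⁻¹ = [9048/45341 -6002/45341; -9035/45341 -8990/45341]
x' − x̄ = [-418984/45341, 298515/45341] = K·y
y = (KᵀK)⁻¹·Kᵀ·(x' − x̄) = [-41, 8]
z = y + H·x̄ = [-41, 8] + [39, -9] = [-2, -1]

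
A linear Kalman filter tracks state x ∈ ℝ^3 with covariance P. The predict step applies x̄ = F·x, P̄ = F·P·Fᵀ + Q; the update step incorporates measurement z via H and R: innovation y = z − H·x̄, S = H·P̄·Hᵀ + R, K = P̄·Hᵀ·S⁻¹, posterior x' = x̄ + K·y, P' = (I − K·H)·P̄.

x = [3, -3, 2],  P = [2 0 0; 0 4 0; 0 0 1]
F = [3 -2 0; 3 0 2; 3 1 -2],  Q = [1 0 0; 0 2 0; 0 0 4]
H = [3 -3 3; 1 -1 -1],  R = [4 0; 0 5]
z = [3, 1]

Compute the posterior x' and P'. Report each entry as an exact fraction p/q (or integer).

x̄ = F·x = [15, 13, 2]
P̄ = F·P·Fᵀ + Q = [35 18 10; 18 24 14; 10 14 30]
y = z − H·x̄ = [-9, 1]
S = H·P̄·Hᵀ + R = [409 -21; -21 66]
K = P̄·Hᵀ·S⁻¹ = [1831/8851 4564/26553; 388/8851 -7676/26553; 1478/8851 -12268/26553]
x' = x̄ + K·y = [353422/26553, 327037/26553, 932/26553]
P' = (I − K·H)·P̄ = [452474/26553 437402/26553 -7748/26553; 437402/26553 455816/26553 19966/26553; -7748/26553 19966/26553 33626/26553]

x' = [353422/26553, 327037/26553, 932/26553]
P' = [452474/26553 437402/26553 -7748/26553; 437402/26553 455816/26553 19966/26553; -7748/26553 19966/26553 33626/26553]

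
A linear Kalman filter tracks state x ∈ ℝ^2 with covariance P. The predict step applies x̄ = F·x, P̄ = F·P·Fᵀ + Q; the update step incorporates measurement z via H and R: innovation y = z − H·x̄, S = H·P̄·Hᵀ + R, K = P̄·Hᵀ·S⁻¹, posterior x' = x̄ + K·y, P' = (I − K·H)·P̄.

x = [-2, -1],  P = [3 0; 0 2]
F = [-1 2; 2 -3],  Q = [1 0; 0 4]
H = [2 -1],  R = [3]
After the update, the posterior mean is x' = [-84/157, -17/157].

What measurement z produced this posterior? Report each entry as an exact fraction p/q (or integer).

z = [-1]

x̄ = F·x = [0, -1]
P̄ = F·P·Fᵀ + Q = [12 -18; -18 34]
S = H·P̄·Hᵀ + R = [157]
K = P̄·Hᵀ·S⁻¹ = [42/157; -70/157]
x' − x̄ = [-84/157, 140/157] = K·y
y = (KᵀK)⁻¹·Kᵀ·(x' − x̄) = [-2]
z = y + H·x̄ = [-2] + [1] = [-1]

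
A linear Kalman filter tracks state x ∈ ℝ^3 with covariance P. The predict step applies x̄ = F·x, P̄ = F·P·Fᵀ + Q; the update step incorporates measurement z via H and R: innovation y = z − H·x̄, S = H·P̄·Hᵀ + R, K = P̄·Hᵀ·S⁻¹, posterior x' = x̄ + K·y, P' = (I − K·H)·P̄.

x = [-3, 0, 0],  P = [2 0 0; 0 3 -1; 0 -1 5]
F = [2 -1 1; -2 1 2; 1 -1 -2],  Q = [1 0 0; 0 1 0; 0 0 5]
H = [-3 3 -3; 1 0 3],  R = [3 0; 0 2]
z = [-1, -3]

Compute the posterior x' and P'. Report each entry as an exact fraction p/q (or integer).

x' = [37/1609, -1509/1609, -1300/1609]
P' = [105635/9654 21689/3218 -38153/9654; 21689/3218 14915/3218 -7251/3218; -38153/9654 -7251/3218 15695/9654]

x̄ = F·x = [-6, 6, -3]
P̄ = F·P·Fᵀ + Q = [19 0 -4; 0 28 -23; -4 -23 26]
y = z − H·x̄ = [-46, 12]
S = H·P̄·Hᵀ + R = [1002 -450; -450 231]
K = P̄·Hᵀ·S⁻¹ = [-805/3218 -2206/4827; 477/3218 -16/1609; 235/3218 2233/4827]
x' = x̄ + K·y = [37/1609, -1509/1609, -1300/1609]
P' = (I − K·H)·P̄ = [105635/9654 21689/3218 -38153/9654; 21689/3218 14915/3218 -7251/3218; -38153/9654 -7251/3218 15695/9654]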